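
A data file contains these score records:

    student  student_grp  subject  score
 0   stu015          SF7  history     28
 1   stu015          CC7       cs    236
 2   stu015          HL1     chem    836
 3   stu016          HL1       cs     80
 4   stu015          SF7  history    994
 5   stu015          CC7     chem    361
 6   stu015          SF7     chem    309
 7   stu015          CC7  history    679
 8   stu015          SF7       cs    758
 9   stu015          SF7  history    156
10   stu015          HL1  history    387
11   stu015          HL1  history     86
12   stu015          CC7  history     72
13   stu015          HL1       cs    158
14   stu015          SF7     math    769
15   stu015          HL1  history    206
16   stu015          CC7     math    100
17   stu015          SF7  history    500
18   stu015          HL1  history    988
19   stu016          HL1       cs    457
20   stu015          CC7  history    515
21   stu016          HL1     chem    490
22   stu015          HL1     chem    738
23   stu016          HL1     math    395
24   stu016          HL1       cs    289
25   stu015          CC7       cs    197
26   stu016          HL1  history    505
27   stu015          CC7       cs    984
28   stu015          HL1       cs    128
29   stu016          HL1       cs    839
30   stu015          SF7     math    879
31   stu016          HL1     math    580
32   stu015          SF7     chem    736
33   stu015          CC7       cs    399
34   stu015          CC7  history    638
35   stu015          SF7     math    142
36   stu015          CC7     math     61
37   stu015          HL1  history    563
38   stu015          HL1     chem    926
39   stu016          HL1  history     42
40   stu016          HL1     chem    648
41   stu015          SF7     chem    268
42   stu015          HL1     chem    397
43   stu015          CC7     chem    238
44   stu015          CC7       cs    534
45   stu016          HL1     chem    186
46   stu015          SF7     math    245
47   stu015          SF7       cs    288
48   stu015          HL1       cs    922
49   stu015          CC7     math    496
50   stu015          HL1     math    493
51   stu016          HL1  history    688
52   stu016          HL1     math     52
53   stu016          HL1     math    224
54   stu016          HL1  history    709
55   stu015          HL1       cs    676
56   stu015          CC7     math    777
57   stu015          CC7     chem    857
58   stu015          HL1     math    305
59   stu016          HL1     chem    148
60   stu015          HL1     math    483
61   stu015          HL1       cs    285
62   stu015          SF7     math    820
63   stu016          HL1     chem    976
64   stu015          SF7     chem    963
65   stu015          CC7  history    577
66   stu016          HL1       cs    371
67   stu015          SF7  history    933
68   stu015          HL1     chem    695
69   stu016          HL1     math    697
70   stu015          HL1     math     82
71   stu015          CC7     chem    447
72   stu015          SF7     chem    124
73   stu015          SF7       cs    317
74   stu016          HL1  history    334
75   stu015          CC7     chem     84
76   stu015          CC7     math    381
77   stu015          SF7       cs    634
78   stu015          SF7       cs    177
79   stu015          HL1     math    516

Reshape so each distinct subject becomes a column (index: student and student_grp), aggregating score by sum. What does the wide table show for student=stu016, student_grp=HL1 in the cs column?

Rows with student=stu016, student_grp=HL1 and subject=cs: score values are 80, 457, 289, 839, 371.
80 + 457 + 289 + 839 + 371 = 2036.

2036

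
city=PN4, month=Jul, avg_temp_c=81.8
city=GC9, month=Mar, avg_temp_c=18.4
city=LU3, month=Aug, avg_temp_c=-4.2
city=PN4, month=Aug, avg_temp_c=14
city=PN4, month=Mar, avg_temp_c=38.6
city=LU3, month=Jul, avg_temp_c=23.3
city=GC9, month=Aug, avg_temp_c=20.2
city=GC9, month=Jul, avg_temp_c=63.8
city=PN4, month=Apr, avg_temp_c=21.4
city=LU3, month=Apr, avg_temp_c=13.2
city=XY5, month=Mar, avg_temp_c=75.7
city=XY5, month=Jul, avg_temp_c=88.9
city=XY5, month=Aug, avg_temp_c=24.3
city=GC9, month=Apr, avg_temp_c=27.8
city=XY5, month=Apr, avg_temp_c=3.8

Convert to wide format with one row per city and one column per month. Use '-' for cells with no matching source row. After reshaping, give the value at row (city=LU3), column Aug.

-4.2

The long row with city=LU3, month=Aug has avg_temp_c=-4.2.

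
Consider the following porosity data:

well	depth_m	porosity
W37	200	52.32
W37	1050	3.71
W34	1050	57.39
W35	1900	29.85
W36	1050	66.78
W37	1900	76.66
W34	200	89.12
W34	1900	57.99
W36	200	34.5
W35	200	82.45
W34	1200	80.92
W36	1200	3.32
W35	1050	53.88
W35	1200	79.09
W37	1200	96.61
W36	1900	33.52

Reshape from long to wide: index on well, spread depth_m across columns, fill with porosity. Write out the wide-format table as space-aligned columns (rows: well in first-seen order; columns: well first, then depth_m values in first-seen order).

Columns: well plus the 4 distinct depth_m values (200, 1050, 1900, 1200).
For example, row W37 column 200 takes porosity=52.32 from the long row (W37, 200).

well  200    1050   1900   1200 
W37   52.32  3.71   76.66  96.61
W34   89.12  57.39  57.99  80.92
W35   82.45  53.88  29.85  79.09
W36   34.5   66.78  33.52  3.32 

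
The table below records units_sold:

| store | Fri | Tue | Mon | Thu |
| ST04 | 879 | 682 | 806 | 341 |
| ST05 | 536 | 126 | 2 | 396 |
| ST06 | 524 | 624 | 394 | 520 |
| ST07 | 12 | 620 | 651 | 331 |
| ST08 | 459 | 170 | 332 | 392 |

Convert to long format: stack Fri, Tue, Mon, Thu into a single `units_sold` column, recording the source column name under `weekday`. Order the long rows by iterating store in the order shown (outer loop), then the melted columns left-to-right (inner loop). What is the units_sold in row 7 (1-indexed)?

2

20 rows total (5 × 4). Row 7: index ⌊(7-1)/4⌋ = 1 into store → ST05; (7-1) mod 4 = 2 into the melted columns → Mon.
So row 7 is (ST05, Mon, 2); units_sold = 2.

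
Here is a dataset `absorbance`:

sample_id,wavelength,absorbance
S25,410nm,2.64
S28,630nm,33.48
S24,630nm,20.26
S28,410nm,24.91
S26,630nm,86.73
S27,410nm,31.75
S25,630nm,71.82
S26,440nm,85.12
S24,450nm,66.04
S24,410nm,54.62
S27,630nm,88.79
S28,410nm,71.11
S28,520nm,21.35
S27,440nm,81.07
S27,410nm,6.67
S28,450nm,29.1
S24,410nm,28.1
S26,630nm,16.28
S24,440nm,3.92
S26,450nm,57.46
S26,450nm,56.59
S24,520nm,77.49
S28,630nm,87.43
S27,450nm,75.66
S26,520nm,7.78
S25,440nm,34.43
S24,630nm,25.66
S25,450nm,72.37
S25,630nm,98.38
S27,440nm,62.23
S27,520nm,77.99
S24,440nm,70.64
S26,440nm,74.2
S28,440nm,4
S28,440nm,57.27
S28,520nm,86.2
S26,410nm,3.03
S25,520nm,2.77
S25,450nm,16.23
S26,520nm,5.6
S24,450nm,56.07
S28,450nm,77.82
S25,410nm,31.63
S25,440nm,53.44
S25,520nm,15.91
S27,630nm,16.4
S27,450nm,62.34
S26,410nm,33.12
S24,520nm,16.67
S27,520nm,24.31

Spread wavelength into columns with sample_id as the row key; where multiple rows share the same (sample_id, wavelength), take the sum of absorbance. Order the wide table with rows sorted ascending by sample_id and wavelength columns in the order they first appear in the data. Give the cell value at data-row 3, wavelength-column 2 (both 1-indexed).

With rows sorted ascending by sample_id, row 3 is sample_id=S26. wavelength columns in first-appearance order: 410nm, 630nm, 440nm, 450nm, 520nm; column 2 is 630nm.
Long rows with sample_id=S26, wavelength=630nm: 86.73 + 16.28 = 103.01.

103.01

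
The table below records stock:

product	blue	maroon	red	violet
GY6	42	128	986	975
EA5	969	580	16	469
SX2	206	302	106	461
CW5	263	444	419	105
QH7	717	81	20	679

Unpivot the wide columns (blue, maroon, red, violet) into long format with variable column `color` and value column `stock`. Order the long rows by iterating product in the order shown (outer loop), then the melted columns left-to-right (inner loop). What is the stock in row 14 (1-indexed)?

444

20 rows total (5 × 4). Row 14: index ⌊(14-1)/4⌋ = 3 into product → CW5; (14-1) mod 4 = 1 into the melted columns → maroon.
So row 14 is (CW5, maroon, 444); stock = 444.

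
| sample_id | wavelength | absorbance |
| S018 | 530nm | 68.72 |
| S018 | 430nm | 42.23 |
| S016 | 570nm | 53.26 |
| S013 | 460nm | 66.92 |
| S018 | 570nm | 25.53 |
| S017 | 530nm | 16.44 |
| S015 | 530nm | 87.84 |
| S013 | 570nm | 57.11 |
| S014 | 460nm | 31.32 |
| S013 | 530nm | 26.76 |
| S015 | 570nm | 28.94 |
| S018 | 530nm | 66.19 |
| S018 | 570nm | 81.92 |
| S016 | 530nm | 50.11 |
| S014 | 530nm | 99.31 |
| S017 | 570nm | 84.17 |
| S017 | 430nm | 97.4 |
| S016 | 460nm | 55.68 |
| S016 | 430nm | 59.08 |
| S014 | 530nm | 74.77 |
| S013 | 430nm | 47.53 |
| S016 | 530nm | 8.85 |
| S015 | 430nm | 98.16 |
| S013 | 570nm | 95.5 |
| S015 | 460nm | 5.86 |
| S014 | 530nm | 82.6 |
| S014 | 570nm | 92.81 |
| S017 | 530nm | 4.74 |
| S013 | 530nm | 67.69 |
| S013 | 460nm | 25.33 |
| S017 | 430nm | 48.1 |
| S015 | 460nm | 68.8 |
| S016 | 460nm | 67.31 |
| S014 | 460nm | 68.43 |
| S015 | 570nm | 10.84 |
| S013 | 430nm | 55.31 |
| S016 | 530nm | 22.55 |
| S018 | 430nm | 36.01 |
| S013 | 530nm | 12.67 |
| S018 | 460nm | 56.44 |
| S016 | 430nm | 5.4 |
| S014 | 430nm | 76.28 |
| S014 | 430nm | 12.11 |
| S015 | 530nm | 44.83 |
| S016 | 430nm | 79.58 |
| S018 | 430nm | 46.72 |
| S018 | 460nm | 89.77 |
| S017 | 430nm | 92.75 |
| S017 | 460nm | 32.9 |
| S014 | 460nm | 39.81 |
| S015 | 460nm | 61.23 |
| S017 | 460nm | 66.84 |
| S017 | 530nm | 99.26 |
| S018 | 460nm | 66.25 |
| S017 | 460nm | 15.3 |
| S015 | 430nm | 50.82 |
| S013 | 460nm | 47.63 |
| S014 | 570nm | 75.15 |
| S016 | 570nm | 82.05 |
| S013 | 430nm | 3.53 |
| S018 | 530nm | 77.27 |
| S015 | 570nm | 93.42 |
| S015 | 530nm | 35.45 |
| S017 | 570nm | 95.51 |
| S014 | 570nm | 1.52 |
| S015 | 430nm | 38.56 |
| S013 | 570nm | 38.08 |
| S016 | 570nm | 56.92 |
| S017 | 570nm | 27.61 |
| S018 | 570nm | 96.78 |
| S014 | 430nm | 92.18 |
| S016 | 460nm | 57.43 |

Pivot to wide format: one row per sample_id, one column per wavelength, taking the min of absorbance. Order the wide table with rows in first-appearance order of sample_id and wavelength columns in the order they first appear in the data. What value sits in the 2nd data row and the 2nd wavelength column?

5.4

With rows in first-appearance order of sample_id, row 2 is sample_id=S016. wavelength columns in first-appearance order: 530nm, 430nm, 570nm, 460nm; column 2 is 430nm.
Long rows with sample_id=S016, wavelength=430nm: min(59.08, 5.4, 79.58) = 5.4.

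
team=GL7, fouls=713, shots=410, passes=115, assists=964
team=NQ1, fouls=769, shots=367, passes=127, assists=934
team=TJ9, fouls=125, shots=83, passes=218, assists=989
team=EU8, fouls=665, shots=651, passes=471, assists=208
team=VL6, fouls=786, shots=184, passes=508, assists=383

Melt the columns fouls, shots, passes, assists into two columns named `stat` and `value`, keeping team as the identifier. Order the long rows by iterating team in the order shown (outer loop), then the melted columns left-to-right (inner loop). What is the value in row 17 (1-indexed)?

20 rows total (5 × 4). Row 17: index ⌊(17-1)/4⌋ = 4 into team → VL6; (17-1) mod 4 = 0 into the melted columns → fouls.
So row 17 is (VL6, fouls, 786); value = 786.

786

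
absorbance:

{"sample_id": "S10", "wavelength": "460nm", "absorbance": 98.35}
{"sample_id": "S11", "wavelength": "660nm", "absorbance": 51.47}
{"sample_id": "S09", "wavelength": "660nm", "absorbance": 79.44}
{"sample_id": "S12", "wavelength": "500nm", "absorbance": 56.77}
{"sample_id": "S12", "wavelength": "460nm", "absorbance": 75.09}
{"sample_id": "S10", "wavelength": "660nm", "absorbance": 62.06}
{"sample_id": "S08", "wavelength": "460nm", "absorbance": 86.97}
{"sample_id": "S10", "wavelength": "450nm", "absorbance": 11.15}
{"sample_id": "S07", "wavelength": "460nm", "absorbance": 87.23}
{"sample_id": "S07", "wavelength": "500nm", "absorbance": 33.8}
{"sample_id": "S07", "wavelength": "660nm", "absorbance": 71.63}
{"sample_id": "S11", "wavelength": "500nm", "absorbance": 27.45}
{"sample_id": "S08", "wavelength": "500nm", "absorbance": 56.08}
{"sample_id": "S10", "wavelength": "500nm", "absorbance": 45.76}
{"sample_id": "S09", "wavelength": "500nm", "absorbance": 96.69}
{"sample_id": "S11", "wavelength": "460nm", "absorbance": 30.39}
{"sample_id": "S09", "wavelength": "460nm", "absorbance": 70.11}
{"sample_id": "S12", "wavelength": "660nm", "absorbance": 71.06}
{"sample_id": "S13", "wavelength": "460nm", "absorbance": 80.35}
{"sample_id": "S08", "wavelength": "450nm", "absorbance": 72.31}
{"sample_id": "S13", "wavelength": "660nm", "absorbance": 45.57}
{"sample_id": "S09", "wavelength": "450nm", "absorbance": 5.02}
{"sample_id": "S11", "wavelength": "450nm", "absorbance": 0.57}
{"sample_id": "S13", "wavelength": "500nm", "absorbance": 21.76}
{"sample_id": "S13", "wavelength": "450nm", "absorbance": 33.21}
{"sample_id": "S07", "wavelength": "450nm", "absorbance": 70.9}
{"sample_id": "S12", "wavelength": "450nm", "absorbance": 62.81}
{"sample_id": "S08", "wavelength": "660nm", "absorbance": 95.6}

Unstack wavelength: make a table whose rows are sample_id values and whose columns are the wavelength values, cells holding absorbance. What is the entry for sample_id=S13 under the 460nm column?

Wide layout: rows indexed by sample_id, columns are the 4 distinct wavelength values (460nm, 660nm, 500nm, 450nm).
Cell (sample_id=S13, wavelength=460nm) draws from the long row where sample_id=S13 and wavelength=460nm, which has absorbance=80.35.

80.35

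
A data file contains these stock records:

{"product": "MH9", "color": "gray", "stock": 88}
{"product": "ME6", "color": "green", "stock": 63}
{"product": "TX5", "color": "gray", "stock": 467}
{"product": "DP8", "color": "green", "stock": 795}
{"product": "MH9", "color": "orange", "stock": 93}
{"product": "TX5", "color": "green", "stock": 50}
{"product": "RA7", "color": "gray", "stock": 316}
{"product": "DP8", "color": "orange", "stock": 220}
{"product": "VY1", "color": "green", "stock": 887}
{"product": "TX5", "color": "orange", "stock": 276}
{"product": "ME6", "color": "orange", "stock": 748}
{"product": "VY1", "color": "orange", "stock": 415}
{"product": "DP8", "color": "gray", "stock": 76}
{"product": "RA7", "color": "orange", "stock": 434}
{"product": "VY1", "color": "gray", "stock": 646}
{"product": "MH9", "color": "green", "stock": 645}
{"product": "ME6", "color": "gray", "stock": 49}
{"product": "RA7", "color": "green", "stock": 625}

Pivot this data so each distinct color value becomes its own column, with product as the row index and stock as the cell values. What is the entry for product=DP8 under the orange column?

220

Wide layout: rows indexed by product, columns are the 3 distinct color values (gray, green, orange).
Cell (product=DP8, color=orange) draws from the long row where product=DP8 and color=orange, which has stock=220.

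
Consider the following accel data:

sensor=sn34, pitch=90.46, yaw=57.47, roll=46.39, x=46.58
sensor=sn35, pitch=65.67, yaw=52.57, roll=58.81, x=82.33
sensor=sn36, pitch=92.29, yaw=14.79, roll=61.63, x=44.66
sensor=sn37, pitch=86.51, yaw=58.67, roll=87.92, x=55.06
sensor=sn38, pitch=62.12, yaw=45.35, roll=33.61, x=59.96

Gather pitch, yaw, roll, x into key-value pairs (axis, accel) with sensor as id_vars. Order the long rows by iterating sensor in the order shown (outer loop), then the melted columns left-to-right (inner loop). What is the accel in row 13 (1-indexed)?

20 rows total (5 × 4). Row 13: index ⌊(13-1)/4⌋ = 3 into sensor → sn37; (13-1) mod 4 = 0 into the melted columns → pitch.
So row 13 is (sn37, pitch, 86.51); accel = 86.51.

86.51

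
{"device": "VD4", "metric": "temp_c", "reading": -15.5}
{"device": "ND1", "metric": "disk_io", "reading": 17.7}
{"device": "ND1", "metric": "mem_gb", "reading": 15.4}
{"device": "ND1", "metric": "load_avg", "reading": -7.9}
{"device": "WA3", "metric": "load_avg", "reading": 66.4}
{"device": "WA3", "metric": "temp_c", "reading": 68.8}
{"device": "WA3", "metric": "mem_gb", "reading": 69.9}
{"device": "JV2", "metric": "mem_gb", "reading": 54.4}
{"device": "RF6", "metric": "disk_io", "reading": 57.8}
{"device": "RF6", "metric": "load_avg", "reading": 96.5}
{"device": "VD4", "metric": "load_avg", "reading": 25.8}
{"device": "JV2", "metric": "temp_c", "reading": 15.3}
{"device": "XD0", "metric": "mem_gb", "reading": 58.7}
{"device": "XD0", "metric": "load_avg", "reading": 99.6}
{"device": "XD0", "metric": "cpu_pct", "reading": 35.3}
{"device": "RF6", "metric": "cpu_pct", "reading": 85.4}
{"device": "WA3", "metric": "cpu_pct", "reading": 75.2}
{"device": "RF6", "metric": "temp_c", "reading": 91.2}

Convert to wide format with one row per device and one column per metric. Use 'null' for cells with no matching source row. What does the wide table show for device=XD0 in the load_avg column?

99.6

The long row with device=XD0, metric=load_avg has reading=99.6.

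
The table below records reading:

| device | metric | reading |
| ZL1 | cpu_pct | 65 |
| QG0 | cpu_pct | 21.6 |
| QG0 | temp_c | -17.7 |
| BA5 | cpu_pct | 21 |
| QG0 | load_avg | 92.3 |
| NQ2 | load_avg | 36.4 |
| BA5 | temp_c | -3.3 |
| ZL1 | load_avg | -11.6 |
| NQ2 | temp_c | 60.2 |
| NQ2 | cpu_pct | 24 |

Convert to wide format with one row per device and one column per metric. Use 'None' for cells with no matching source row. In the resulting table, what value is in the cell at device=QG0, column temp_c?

-17.7

The long row with device=QG0, metric=temp_c has reading=-17.7.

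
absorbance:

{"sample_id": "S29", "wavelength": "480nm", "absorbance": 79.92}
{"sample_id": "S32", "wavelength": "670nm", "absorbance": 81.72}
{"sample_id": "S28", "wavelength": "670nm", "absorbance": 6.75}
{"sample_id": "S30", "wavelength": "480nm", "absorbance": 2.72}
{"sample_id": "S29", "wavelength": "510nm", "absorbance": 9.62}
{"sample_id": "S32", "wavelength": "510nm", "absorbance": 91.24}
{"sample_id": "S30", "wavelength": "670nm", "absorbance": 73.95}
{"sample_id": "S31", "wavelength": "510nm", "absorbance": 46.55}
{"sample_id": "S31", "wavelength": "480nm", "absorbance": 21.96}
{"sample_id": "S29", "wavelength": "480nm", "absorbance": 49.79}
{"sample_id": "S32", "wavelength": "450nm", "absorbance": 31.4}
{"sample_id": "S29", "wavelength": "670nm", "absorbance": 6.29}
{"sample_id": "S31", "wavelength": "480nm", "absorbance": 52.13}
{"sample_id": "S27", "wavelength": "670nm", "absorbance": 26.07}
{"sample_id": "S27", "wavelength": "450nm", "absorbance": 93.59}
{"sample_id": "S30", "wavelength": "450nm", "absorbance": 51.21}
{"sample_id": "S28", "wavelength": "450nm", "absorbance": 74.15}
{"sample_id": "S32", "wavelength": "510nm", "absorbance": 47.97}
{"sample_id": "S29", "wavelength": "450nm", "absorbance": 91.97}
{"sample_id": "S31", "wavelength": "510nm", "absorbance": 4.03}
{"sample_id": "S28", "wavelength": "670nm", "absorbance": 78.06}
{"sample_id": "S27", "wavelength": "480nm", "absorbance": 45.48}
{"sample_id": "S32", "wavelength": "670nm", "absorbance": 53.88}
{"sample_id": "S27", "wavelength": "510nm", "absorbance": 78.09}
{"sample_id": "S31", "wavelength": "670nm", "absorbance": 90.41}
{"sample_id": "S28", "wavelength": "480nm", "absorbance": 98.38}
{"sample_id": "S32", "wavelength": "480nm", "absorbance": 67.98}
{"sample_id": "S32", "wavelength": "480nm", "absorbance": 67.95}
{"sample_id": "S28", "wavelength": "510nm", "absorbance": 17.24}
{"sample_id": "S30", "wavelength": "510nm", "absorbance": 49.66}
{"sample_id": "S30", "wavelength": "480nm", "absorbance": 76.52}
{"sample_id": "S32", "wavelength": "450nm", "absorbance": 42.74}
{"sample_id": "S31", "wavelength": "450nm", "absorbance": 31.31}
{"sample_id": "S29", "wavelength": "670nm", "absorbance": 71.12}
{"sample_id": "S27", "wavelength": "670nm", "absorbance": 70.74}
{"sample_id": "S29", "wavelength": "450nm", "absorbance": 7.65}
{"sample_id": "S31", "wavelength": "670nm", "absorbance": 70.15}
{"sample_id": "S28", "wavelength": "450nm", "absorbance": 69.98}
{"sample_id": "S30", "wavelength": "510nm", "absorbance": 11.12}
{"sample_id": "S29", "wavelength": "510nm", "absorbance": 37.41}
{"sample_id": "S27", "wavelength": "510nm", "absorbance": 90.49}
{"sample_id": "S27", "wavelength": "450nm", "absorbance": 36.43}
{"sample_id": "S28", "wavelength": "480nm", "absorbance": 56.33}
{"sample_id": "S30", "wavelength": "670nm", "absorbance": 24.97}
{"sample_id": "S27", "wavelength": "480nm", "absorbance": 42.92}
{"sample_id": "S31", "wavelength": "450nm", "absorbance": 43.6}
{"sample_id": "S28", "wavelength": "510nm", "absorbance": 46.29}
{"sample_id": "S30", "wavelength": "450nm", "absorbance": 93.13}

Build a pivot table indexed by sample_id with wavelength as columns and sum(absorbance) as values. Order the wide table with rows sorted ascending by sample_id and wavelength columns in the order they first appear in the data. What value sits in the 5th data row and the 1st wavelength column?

74.09

With rows sorted ascending by sample_id, row 5 is sample_id=S31. wavelength columns in first-appearance order: 480nm, 670nm, 510nm, 450nm; column 1 is 480nm.
Long rows with sample_id=S31, wavelength=480nm: 21.96 + 52.13 = 74.09.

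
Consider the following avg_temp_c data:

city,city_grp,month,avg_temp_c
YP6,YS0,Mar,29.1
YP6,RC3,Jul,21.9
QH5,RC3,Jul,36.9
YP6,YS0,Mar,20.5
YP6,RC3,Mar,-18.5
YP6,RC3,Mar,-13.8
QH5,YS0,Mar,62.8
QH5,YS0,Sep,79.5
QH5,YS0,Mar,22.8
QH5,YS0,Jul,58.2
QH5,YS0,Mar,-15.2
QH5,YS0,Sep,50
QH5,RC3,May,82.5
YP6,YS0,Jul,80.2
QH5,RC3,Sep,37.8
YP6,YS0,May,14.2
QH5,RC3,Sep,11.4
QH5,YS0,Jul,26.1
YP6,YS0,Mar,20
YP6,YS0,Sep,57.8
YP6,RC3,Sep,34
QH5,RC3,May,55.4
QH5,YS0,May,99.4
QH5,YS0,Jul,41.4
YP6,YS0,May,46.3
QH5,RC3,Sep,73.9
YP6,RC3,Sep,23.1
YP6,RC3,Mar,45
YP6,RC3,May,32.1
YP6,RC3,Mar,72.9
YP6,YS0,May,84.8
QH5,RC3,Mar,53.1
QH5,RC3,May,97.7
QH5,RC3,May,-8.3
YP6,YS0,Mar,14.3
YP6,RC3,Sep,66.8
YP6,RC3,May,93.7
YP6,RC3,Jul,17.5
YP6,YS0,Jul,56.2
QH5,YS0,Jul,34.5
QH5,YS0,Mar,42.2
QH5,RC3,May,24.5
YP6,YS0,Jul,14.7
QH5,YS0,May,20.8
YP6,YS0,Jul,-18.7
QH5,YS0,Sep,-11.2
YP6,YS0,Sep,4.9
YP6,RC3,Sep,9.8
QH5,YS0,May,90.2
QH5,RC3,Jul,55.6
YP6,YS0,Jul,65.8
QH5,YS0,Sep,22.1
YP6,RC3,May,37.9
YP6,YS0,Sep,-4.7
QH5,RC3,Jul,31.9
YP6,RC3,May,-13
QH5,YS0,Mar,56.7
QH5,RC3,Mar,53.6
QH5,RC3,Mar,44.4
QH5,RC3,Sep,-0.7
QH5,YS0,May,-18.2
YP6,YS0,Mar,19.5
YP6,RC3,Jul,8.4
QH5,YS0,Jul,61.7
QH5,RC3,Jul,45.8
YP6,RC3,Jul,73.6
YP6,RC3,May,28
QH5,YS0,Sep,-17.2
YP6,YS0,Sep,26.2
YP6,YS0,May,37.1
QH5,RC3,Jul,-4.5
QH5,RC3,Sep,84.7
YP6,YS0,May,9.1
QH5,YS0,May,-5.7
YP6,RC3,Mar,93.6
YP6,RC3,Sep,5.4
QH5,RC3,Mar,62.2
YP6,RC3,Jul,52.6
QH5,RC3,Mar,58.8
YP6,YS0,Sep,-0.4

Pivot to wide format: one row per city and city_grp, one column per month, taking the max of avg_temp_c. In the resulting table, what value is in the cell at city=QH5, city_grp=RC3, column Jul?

Rows with city=QH5, city_grp=RC3 and month=Jul: avg_temp_c values are 36.9, 55.6, 31.9, 45.8, -4.5.
max(36.9, 55.6, 31.9, 45.8, -4.5) = 55.6.

55.6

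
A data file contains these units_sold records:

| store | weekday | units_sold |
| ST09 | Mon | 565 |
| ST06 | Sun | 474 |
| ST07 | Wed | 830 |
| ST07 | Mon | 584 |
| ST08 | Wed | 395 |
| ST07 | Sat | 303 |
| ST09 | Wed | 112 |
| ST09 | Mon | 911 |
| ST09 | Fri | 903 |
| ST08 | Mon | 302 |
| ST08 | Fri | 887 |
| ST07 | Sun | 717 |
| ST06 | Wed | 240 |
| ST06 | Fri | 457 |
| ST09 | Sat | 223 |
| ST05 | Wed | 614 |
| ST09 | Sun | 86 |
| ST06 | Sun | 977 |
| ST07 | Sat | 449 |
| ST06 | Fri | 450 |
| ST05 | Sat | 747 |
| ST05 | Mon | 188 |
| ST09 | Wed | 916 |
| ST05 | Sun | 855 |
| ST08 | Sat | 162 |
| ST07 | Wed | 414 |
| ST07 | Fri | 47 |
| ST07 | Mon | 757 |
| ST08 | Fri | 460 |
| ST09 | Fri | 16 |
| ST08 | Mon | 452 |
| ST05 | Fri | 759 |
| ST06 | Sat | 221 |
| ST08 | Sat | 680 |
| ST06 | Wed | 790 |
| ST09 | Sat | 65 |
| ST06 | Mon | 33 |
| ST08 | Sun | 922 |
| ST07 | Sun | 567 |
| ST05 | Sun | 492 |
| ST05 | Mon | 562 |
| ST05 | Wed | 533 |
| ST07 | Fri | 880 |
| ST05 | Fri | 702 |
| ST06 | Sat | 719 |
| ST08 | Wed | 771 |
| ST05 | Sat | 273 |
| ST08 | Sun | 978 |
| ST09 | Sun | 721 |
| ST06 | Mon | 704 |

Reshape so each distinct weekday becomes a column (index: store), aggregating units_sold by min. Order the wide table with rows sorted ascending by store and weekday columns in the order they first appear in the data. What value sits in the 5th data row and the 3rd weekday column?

With rows sorted ascending by store, row 5 is store=ST09. weekday columns in first-appearance order: Mon, Sun, Wed, Sat, Fri; column 3 is Wed.
Long rows with store=ST09, weekday=Wed: min(112, 916) = 112.

112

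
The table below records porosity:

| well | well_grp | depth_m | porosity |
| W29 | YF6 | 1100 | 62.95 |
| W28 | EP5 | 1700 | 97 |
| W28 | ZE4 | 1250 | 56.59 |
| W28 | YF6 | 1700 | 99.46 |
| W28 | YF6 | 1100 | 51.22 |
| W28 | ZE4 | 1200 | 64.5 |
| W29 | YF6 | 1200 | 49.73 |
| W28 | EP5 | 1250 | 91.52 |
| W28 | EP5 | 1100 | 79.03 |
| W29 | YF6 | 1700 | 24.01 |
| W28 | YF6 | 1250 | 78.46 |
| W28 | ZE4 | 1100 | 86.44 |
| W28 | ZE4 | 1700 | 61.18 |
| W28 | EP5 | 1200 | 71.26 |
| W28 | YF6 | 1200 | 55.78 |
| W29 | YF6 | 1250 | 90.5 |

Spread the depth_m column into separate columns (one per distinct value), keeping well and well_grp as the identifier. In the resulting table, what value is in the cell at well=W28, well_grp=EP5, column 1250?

91.52

Wide layout: rows indexed by well and well_grp, columns are the 4 distinct depth_m values (1100, 1700, 1250, 1200).
Cell (well=W28, well_grp=EP5, depth_m=1250) draws from the long row where well=W28, well_grp=EP5 and depth_m=1250, which has porosity=91.52.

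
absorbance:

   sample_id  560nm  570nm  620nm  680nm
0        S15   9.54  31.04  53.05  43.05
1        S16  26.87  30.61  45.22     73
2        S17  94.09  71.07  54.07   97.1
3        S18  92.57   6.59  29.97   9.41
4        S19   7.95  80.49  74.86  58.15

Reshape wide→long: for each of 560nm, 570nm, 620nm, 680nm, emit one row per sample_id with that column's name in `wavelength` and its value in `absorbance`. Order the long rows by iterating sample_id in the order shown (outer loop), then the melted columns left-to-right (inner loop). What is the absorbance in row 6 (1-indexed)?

30.61

20 rows total (5 × 4). Row 6: index ⌊(6-1)/4⌋ = 1 into sample_id → S16; (6-1) mod 4 = 1 into the melted columns → 570nm.
So row 6 is (S16, 570nm, 30.61); absorbance = 30.61.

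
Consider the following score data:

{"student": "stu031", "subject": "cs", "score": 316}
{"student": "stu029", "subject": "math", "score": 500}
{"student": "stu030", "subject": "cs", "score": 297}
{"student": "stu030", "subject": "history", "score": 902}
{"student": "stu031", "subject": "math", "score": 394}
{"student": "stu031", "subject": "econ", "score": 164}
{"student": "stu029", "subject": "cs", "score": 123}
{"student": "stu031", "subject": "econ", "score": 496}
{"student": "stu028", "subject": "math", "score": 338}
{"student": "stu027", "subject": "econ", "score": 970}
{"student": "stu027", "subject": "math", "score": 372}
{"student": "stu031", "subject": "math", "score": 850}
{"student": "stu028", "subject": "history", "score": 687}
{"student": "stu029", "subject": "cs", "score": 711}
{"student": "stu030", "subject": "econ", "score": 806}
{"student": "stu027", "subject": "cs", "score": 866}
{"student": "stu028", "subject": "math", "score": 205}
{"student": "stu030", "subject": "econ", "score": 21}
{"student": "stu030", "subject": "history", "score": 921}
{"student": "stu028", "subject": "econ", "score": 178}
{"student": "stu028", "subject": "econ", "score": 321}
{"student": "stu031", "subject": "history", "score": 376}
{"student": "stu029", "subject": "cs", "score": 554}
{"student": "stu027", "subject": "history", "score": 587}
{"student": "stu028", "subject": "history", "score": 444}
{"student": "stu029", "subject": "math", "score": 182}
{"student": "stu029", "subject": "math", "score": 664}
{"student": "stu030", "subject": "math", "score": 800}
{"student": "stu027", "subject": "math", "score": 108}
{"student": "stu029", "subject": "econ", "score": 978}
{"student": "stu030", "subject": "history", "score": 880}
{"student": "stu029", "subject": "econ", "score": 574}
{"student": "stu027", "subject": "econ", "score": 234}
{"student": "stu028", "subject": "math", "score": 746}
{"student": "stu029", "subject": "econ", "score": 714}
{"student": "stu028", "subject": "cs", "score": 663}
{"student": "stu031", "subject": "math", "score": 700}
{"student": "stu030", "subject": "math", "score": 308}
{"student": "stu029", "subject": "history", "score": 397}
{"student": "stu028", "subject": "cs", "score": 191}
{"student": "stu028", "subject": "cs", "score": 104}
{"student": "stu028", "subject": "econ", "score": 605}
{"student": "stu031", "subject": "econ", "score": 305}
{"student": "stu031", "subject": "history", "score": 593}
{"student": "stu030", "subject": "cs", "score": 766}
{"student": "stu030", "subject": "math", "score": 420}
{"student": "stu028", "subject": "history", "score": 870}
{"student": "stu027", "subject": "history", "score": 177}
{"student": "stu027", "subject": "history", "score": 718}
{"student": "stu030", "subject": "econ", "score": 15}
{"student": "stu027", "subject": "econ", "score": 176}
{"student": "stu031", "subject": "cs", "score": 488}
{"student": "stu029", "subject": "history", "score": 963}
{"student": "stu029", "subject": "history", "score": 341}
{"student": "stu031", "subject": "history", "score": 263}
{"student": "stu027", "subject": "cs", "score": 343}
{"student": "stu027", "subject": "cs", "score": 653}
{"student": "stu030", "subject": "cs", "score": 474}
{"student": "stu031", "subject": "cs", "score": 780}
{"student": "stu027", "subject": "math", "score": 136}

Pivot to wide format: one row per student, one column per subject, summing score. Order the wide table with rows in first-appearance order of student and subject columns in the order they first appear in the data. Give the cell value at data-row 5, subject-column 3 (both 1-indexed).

1482

With rows in first-appearance order of student, row 5 is student=stu027. subject columns in first-appearance order: cs, math, history, econ; column 3 is history.
Long rows with student=stu027, subject=history: 587 + 177 + 718 = 1482.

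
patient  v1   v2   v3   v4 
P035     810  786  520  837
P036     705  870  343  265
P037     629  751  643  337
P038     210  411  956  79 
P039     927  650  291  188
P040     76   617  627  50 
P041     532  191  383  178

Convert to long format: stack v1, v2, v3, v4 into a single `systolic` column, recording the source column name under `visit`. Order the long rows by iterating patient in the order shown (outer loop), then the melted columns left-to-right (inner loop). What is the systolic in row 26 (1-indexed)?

191

28 rows total (7 × 4). Row 26: index ⌊(26-1)/4⌋ = 6 into patient → P041; (26-1) mod 4 = 1 into the melted columns → v2.
So row 26 is (P041, v2, 191); systolic = 191.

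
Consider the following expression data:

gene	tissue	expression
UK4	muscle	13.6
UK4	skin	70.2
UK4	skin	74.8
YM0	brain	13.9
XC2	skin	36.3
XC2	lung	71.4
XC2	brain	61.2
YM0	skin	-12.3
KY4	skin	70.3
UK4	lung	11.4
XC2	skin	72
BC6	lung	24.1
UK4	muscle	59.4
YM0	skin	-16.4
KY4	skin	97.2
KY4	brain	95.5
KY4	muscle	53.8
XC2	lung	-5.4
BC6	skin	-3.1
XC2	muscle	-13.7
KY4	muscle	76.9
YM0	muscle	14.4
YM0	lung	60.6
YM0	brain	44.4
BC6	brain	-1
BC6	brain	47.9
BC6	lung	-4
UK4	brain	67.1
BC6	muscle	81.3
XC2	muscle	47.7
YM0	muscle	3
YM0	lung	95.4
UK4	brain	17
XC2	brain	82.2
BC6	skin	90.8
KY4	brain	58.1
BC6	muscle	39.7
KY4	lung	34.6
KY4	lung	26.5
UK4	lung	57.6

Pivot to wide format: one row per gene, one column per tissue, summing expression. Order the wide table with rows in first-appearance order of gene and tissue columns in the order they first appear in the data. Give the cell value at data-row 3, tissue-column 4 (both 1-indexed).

With rows in first-appearance order of gene, row 3 is gene=XC2. tissue columns in first-appearance order: muscle, skin, brain, lung; column 4 is lung.
Long rows with gene=XC2, tissue=lung: 71.4 + -5.4 = 66.

66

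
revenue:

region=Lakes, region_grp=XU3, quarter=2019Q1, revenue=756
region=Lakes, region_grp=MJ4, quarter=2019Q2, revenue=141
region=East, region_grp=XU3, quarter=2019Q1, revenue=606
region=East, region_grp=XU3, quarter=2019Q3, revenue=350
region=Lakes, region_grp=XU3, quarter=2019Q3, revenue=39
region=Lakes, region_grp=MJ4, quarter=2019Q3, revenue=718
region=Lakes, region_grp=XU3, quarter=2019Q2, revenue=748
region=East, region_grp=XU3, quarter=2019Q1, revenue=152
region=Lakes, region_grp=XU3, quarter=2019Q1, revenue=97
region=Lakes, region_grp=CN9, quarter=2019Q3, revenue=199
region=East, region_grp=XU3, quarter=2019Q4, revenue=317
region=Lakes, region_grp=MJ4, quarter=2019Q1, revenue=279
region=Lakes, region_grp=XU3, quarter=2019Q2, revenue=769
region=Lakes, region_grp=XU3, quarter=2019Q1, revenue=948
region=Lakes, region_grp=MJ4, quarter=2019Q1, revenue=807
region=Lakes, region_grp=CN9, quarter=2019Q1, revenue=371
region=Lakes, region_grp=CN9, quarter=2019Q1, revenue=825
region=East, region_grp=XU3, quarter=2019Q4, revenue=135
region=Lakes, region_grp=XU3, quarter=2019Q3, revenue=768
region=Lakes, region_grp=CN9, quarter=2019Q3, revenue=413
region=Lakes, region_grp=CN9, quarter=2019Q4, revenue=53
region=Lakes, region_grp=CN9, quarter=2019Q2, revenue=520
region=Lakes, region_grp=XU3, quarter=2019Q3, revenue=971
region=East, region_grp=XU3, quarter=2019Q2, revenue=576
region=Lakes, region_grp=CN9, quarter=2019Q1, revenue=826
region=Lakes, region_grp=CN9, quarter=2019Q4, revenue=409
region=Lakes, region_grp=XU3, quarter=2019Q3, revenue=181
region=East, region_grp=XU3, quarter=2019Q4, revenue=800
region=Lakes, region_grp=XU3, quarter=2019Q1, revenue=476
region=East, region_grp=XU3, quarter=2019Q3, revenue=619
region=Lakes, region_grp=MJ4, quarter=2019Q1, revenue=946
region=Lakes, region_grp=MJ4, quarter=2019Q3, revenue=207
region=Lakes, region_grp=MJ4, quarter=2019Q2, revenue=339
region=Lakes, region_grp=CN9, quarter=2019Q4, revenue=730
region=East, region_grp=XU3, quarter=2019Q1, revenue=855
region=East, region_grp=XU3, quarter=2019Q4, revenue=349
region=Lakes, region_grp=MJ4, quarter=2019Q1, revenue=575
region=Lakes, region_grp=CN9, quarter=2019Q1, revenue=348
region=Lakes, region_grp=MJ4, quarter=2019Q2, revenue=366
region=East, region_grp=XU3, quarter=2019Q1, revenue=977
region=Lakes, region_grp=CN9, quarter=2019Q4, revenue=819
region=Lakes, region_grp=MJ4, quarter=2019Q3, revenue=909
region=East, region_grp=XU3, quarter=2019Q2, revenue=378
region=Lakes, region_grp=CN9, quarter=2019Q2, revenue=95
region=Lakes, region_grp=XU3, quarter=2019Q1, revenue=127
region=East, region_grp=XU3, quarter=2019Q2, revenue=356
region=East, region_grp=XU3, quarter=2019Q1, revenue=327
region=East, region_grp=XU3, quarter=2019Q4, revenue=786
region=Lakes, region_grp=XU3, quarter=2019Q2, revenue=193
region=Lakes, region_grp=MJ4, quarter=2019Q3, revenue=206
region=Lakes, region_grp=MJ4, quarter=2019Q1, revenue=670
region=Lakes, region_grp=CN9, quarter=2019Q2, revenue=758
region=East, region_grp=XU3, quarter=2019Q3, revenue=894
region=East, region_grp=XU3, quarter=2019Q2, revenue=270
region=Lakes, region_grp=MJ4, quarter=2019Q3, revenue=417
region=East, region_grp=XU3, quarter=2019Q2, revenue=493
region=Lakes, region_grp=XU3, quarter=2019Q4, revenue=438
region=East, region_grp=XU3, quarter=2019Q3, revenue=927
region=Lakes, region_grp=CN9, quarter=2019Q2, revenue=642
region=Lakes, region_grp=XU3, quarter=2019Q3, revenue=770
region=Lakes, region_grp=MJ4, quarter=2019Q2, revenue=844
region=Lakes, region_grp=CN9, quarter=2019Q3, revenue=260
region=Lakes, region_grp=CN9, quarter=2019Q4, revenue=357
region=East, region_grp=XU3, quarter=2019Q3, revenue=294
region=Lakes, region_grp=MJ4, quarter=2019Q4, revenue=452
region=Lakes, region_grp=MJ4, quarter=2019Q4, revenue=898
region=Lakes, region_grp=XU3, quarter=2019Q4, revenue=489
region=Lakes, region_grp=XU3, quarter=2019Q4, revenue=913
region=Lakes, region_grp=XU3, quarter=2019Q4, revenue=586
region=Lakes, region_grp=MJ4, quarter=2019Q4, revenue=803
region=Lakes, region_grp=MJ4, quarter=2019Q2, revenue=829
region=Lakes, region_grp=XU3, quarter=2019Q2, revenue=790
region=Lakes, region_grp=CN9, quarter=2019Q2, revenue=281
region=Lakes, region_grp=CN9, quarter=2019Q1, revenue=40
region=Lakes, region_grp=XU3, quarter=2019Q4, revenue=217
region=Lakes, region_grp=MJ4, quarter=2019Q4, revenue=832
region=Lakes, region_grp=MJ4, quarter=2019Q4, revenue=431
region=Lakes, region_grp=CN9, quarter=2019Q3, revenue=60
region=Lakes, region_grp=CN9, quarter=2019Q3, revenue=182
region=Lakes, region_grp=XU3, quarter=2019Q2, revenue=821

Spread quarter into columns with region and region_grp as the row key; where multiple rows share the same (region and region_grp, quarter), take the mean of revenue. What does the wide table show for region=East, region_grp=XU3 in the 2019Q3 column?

616.80

Rows with region=East, region_grp=XU3 and quarter=2019Q3: revenue values are 350, 619, 894, 927, 294.
(350 + 619 + 894 + 927 + 294) / 5 = 616.80.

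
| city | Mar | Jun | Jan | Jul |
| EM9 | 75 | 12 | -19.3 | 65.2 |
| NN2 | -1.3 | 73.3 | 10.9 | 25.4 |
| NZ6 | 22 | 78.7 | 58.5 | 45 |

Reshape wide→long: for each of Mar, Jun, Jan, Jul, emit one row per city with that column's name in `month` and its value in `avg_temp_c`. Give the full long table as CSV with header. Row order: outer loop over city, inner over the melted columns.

Each (city, column) pair becomes one row: 3 × 4 = 12 rows.
For example, (EM9, Mar) → avg_temp_c=75.

city,month,avg_temp_c
EM9,Mar,75
EM9,Jun,12
EM9,Jan,-19.3
EM9,Jul,65.2
NN2,Mar,-1.3
NN2,Jun,73.3
NN2,Jan,10.9
NN2,Jul,25.4
NZ6,Mar,22
NZ6,Jun,78.7
NZ6,Jan,58.5
NZ6,Jul,45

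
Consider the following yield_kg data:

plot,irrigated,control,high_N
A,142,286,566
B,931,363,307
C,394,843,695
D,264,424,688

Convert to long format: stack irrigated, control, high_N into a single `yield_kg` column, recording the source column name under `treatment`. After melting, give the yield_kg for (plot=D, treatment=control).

424

Unpivoting turns each (plot, wide-column) pair into one long row.
The wide cell at row D, column control holds 424, so the long row (D, control) has yield_kg=424.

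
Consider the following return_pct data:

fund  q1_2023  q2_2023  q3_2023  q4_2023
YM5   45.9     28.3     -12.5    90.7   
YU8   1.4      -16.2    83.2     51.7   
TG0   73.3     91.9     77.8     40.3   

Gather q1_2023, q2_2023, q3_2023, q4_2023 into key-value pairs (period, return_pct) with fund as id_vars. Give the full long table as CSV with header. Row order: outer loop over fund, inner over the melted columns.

fund,period,return_pct
YM5,q1_2023,45.9
YM5,q2_2023,28.3
YM5,q3_2023,-12.5
YM5,q4_2023,90.7
YU8,q1_2023,1.4
YU8,q2_2023,-16.2
YU8,q3_2023,83.2
YU8,q4_2023,51.7
TG0,q1_2023,73.3
TG0,q2_2023,91.9
TG0,q3_2023,77.8
TG0,q4_2023,40.3

Each (fund, column) pair becomes one row: 3 × 4 = 12 rows.
For example, (YM5, q1_2023) → return_pct=45.9.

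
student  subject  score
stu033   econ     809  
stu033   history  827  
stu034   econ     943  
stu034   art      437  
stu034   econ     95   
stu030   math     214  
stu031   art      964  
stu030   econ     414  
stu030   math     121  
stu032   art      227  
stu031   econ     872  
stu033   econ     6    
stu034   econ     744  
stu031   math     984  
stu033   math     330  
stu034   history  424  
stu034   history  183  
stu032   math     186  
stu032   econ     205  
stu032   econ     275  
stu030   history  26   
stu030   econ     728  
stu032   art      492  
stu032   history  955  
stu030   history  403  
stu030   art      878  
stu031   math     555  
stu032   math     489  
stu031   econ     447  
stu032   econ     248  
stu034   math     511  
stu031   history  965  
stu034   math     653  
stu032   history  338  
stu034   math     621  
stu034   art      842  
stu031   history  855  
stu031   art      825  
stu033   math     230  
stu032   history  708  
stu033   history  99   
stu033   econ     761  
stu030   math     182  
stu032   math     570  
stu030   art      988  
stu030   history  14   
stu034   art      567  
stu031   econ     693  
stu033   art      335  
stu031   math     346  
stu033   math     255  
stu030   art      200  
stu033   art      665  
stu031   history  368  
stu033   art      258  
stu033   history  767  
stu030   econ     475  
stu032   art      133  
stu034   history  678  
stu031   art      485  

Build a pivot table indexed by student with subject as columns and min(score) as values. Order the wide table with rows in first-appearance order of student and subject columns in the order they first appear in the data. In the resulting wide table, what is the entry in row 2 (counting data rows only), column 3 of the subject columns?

With rows in first-appearance order of student, row 2 is student=stu034. subject columns in first-appearance order: econ, history, art, math; column 3 is art.
Long rows with student=stu034, subject=art: min(437, 842, 567) = 437.

437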